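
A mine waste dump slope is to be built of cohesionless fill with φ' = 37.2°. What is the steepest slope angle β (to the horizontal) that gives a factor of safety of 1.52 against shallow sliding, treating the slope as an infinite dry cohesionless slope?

For an infinite dry cohesionless slope FS = tanφ'/tanβ, so tanβ = tanφ' / FS.
tanβ = tan37.2° / 1.52 = 0.7590 / 1.52 = 0.4994
β = arctan(0.4994) = 26.54°

β = 26.5°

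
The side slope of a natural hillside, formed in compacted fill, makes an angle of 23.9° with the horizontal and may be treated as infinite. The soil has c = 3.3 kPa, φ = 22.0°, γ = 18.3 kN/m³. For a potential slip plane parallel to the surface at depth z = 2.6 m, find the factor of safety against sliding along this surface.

For an infinite slope with a slip plane parallel to the surface (no pore pressure): FS = [c + γz cos²β tanφ] / [γz sinβ cosβ].
γz = 18.3·2.6 = 47.58 kN/m²
Numerator = 3.3 + 47.58·cos²23.9°·tan22.0° = 3.3 + 47.58·0.8359·0.4040 = 19.368 kPa
Denominator = 47.58·sin23.9°·cos23.9° = 47.58·0.4051·0.9143 = 17.624 kPa
FS = 19.368 / 17.624 = 1.099

FS = 1.10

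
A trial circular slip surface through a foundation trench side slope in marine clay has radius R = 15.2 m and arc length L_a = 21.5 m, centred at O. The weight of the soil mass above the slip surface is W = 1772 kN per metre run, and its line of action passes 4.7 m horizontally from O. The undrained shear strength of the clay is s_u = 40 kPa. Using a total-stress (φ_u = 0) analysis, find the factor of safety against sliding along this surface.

Taking moments about the centre O, the resisting moment is provided by the undrained shear strength acting along the arc:
M_R = s_u·L_a·R = 40·21.50·15.2 = 13072.0 kN·m/m
M_D = W·d = 1772·4.7 = 8328.4 kN·m/m
FS = M_R / M_D = 13072.0 / 8328.4 = 1.570

FS = 1.57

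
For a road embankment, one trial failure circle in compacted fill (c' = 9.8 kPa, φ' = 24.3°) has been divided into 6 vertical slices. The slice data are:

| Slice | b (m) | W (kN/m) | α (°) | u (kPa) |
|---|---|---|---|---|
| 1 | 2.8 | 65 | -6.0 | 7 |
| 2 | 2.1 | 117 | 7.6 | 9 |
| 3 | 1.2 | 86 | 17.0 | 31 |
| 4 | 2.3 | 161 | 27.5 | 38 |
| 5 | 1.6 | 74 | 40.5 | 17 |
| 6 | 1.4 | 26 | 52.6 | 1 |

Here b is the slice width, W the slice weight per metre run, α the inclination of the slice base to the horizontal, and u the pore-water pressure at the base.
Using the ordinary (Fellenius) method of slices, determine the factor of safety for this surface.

Ordinary method of slices: FS = Σ[c'·Δl_i + (W_i cosα_i − u_i·Δl_i)·tanφ'] / Σ W_i sinα_i, with Δl_i = b_i / cosα_i.
Slice 1: Δl = 2.8/cos(-6.0°) = 2.815 m; N'_1 = 65·cos(-6.0°) − 7·2.815 = 44.9; c'Δl = 27.59; W sinα = -6.8
Slice 2: Δl = 2.1/cos7.6° = 2.119 m; N'_2 = 117·cos7.6° − 9·2.119 = 96.9; c'Δl = 20.76; W sinα = 15.5
Slice 3: Δl = 1.2/cos17.0° = 1.255 m; N'_3 = 86·cos17.0° − 31·1.255 = 43.3; c'Δl = 12.30; W sinα = 25.1
Slice 4: Δl = 2.3/cos27.5° = 2.593 m; N'_4 = 161·cos27.5° − 38·2.593 = 44.3; c'Δl = 25.41; W sinα = 74.3
Slice 5: Δl = 1.6/cos40.5° = 2.104 m; N'_5 = 74·cos40.5° − 17·2.104 = 20.5; c'Δl = 20.62; W sinα = 48.1
Slice 6: Δl = 1.4/cos52.6° = 2.305 m; N'_6 = 26·cos52.6° − 1·2.305 = 13.5; c'Δl = 22.59; W sinα = 20.7
Σc'Δl = 129.3 kN/m; ΣN' = 263.4 kN/m; ΣW sinα = 176.9 kN/m
Resisting = 129.3 + 263.4·tan24.3° = 129.3 + 119.0 = 248.2 kN/m
FS = 248.2 / 176.9 = 1.403

FS = 1.40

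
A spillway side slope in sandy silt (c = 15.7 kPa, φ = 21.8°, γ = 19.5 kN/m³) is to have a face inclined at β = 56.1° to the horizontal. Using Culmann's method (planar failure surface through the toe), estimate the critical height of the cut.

Culmann's analysis gives the critical failure plane at α_cr = (β + φ)/2 = (56.1 + 21.8)/2 = 39.0°, and the critical height
H_c = (4c/γ) · sinβ cosφ / [1 − cos(β − φ)]
    = (4·15.7/19.5) · sin56.1°·cos21.8° / [1 − cos(34.3°)]
    = 3.221 · 0.8300·0.9285 / [1 − 0.8261]
    = 3.221 · 0.7707 / 0.1739
    = 14.27 m

H_c = 14.27 m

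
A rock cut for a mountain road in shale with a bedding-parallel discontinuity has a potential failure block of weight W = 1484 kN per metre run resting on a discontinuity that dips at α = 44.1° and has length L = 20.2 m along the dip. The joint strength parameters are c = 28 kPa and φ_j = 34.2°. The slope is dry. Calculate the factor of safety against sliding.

Resolving the block weight along and normal to the plane and applying the Mohr–Coulomb strength on the joint:
N' = W cosα = 1484·cos44.1° = 1065.7 kN/m
Driving force T = W sinα = 1484·sin44.1° = 1032.7 kN/m
Resisting force R = c·L + N'·tanφ_j = 28·20.2 + 1065.7·tan34.2° = 565.6 + 724.2 = 1289.8 kN/m
FS = R / T = 1289.8 / 1032.7 = 1.249

FS = 1.25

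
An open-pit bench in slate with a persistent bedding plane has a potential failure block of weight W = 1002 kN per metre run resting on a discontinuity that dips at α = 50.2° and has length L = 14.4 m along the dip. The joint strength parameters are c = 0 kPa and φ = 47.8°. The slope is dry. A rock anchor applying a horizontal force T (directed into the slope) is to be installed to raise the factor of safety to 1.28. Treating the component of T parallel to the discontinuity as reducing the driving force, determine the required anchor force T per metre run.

Resolving forces along and normal to the sliding plane, with the horizontal anchor force T adding T·sinα to the effective normal force and T·cosα acting up the plane against the driving force:
FS = [cL + (W cosα + T sinα) tanφ] / [W sinα − T cosα]
Without the anchor: N' = 641.4 kN/m, driving T_d = 769.8 kN/m, resisting R = 0·14.4 + 641.4·tan47.8° = 707.4 kN/m, FS = 0.92.
Setting FS = 1.28 and solving for T:
1.28·(769.8 − T cos50.2°) = 707.4 + T sin50.2°·tan47.8°
T·(sin50.2°·tan47.8° + 1.28·cos50.2°) = 1.28·769.8 − 707.4
T·(0.7683·1.1028 + 1.28·0.6401) = 985.4 − 707.4 = 278.0
T·1.6666 = 278.0
T = 166.8 kN/m

T = 167 kN/m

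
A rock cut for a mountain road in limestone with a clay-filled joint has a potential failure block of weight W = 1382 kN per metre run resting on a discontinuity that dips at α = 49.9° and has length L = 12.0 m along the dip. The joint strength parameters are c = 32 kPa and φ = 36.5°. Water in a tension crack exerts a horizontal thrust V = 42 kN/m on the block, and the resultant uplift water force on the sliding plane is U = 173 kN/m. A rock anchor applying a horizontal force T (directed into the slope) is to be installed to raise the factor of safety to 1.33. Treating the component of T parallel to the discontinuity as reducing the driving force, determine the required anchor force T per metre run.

T = 387 kN/m

Resolving forces along and normal to the sliding plane, with the horizontal anchor force T adding T·sinα to the effective normal force and T·cosα acting up the plane against the driving force:
FS = [cL + (W cosα − U − V sinα + T sinα) tanφ] / [W sinα + V cosα − T cosα]
Without the anchor: N' = 685.1 kN/m, driving T_d = 1084.2 kN/m, resisting R = 32·12.0 + 685.1·tan36.5° = 890.9 kN/m, FS = 0.82.
Setting FS = 1.33 and solving for T:
1.33·(1084.2 − T cos49.9°) = 890.9 + T sin49.9°·tan36.5°
T·(sin49.9°·tan36.5° + 1.33·cos49.9°) = 1.33·1084.2 − 890.9
T·(0.7649·0.7400 + 1.33·0.6441) = 1442.0 − 890.9 = 551.0
T·1.4227 = 551.0
T = 387.3 kN/m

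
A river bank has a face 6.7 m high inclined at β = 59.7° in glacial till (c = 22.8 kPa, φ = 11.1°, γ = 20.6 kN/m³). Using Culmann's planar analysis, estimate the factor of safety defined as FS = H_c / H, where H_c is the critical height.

H_c = (4c/γ) · sinβ cosφ / [1 − cos(β − φ)]
    = (4·22.8/20.6) · sin59.7°·cos11.1° / [1 − cos48.6°]
    = 4.427 · 0.8472 / 0.3387 = 11.07 m
FS = H_c / H = 11.07 / 6.7 = 1.653

FS = 1.65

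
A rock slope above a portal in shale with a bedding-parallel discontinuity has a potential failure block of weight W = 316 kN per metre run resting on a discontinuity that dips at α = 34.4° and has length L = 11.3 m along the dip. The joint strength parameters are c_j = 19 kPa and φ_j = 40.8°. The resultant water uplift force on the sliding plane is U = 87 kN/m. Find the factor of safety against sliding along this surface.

Resolving the block weight along and normal to the plane and applying the Mohr–Coulomb strength on the joint:
N' = W cosα − U = 316·cos34.4° − 87 = 173.7 kN/m
Driving force T = W sinα = 316·sin34.4° = 178.5 kN/m
Resisting force R = c_j·L + N'·tanφ_j = 19·11.3 + 173.7·tan40.8° = 214.7 + 150.0 = 364.7 kN/m
FS = R / T = 364.7 / 178.5 = 2.043

FS = 2.04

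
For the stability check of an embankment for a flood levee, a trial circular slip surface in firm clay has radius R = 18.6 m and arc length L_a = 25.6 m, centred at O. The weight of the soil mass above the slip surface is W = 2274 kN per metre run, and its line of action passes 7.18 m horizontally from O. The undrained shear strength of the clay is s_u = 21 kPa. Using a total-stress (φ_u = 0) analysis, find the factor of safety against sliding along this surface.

FS = 0.61

Taking moments about the centre O, the resisting moment is provided by the undrained shear strength acting along the arc:
M_R = s_u·L_a·R = 21·25.60·18.6 = 9999.4 kN·m/m
M_D = W·d = 2274·7.18 = 16327.3 kN·m/m
FS = M_R / M_D = 9999.4 / 16327.3 = 0.612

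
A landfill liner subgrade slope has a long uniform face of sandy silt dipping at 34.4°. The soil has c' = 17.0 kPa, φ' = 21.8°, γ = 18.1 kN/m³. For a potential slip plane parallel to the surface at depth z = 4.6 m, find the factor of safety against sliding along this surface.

FS = 1.02

For an infinite slope with a slip plane parallel to the surface (no pore pressure): FS = [c' + γz cos²β tanφ'] / [γz sinβ cosβ].
γz = 18.1·4.6 = 83.26 kN/m²
Numerator = 17.0 + 83.26·cos²34.4°·tan21.8° = 17.0 + 83.26·0.6808·0.4000 = 39.672 kPa
Denominator = 83.26·sin34.4°·cos34.4° = 83.26·0.5650·0.8251 = 38.813 kPa
FS = 39.672 / 38.813 = 1.022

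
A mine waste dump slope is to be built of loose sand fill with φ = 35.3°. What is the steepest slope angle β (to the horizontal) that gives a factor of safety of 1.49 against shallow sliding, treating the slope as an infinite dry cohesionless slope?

For an infinite dry cohesionless slope FS = tanφ/tanβ, so tanβ = tanφ / FS.
tanβ = tan35.3° / 1.49 = 0.7080 / 1.49 = 0.4752
β = arctan(0.4752) = 25.42°

β = 25.4°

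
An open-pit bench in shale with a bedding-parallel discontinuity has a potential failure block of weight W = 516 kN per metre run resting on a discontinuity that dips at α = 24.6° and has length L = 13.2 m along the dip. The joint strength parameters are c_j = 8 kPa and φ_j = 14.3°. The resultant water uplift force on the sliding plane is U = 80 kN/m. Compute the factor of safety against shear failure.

Resolving the block weight along and normal to the plane and applying the Mohr–Coulomb strength on the joint:
N' = W cosα − U = 516·cos24.6° − 80 = 389.2 kN/m
Driving force T = W sinα = 516·sin24.6° = 214.8 kN/m
Resisting force R = c_j·L + N'·tanφ_j = 8·13.2 + 389.2·tan14.3° = 105.6 + 99.2 = 204.8 kN/m
FS = R / T = 204.8 / 214.8 = 0.953

FS = 0.95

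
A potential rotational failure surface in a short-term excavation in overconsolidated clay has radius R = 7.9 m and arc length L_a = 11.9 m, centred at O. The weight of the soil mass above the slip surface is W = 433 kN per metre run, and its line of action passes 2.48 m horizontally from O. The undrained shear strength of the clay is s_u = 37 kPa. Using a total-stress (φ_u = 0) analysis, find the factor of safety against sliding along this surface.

Taking moments about the centre O, the resisting moment is provided by the undrained shear strength acting along the arc:
M_R = s_u·L_a·R = 37·11.90·7.9 = 3478.4 kN·m/m
M_D = W·d = 433·2.48 = 1073.8 kN·m/m
FS = M_R / M_D = 3478.4 / 1073.8 = 3.239

FS = 3.24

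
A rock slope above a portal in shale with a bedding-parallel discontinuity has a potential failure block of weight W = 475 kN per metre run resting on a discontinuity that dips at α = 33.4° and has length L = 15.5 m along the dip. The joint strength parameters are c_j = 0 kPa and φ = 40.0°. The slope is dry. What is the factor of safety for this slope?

FS = 1.27

Resolving the block weight along and normal to the plane and applying the Mohr–Coulomb strength on the joint:
N' = W cosα = 475·cos33.4° = 396.6 kN/m
Driving force T = W sinα = 475·sin33.4° = 261.5 kN/m
Resisting force R = c_j·L + N'·tanφ = 0·15.5 + 396.6·tan40.0° = 0.0 + 332.7 = 332.7 kN/m
FS = R / T = 332.7 / 261.5 = 1.273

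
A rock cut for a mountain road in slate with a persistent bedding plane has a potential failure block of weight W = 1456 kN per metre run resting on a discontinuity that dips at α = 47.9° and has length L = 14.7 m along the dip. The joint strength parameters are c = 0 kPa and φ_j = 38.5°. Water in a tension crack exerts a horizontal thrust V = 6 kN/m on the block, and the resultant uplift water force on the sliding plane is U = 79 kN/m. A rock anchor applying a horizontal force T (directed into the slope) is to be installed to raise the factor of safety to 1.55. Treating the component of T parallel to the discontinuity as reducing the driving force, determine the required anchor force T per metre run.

T = 596 kN/m

Resolving forces along and normal to the sliding plane, with the horizontal anchor force T adding T·sinα to the effective normal force and T·cosα acting up the plane against the driving force:
FS = [cL + (W cosα − U − V sinα + T sinα) tanφ_j] / [W sinα + V cosα − T cosα]
Without the anchor: N' = 892.7 kN/m, driving T_d = 1084.3 kN/m, resisting R = 0·14.7 + 892.7·tan38.5° = 710.1 kN/m, FS = 0.65.
Setting FS = 1.55 and solving for T:
1.55·(1084.3 − T cos47.9°) = 710.1 + T sin47.9°·tan38.5°
T·(sin47.9°·tan38.5° + 1.55·cos47.9°) = 1.55·1084.3 − 710.1
T·(0.7420·0.7954 + 1.55·0.6704) = 1680.7 − 710.1 = 970.6
T·1.6294 = 970.6
T = 595.7 kN/m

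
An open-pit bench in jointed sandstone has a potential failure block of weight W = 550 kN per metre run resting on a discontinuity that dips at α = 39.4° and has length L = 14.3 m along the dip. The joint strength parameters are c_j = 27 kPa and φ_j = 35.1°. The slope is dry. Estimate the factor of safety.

FS = 1.96

Resolving the block weight along and normal to the plane and applying the Mohr–Coulomb strength on the joint:
N' = W cosα = 550·cos39.4° = 425.0 kN/m
Driving force T = W sinα = 550·sin39.4° = 349.1 kN/m
Resisting force R = c_j·L + N'·tanφ_j = 27·14.3 + 425.0·tan35.1° = 386.1 + 298.7 = 684.8 kN/m
FS = R / T = 684.8 / 349.1 = 1.962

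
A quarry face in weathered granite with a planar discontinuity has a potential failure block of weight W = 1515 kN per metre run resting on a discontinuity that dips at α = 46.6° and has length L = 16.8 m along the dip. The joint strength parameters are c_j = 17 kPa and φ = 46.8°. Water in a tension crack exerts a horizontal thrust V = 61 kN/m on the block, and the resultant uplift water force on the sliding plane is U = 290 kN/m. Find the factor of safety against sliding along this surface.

Resolving the block weight along and normal to the plane and applying the Mohr–Coulomb strength on the joint:
N' = W cosα − U − V sinα = 1515·cos46.6° − 290 − 61·sin46.6° = 706.6 kN/m
Driving force T = W sinα + V cosα = 1515·sin46.6° + 61·cos46.6° = 1142.7 kN/m
Resisting force R = c_j·L + N'·tanφ = 17·16.8 + 706.6·tan46.8° = 285.6 + 752.5 = 1038.1 kN/m
FS = R / T = 1038.1 / 1142.7 = 0.908

FS = 0.91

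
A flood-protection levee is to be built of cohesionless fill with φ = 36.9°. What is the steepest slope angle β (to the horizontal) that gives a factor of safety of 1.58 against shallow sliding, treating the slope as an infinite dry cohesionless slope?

β = 25.4°

For an infinite dry cohesionless slope FS = tanφ/tanβ, so tanβ = tanφ / FS.
tanβ = tan36.9° / 1.58 = 0.7508 / 1.58 = 0.4752
β = arctan(0.4752) = 25.42°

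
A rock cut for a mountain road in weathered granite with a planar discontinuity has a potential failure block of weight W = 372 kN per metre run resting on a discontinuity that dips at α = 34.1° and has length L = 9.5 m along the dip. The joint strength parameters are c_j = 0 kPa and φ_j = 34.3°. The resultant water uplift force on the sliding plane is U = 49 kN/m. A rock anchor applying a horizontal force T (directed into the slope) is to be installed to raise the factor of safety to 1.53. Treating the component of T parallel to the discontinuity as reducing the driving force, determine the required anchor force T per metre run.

T = 86 kN/m

Resolving forces along and normal to the sliding plane, with the horizontal anchor force T adding T·sinα to the effective normal force and T·cosα acting up the plane against the driving force:
FS = [c_jL + (W cosα − U + T sinα) tanφ_j] / [W sinα − T cosα]
Without the anchor: N' = 259.0 kN/m, driving T_d = 208.6 kN/m, resisting R = 0·9.5 + 259.0·tan34.3° = 176.7 kN/m, FS = 0.85.
Setting FS = 1.53 and solving for T:
1.53·(208.6 − T cos34.1°) = 176.7 + T sin34.1°·tan34.3°
T·(sin34.1°·tan34.3° + 1.53·cos34.1°) = 1.53·208.6 − 176.7
T·(0.5606·0.6822 + 1.53·0.8281) = 319.1 − 176.7 = 142.4
T·1.6494 = 142.4
T = 86.3 kN/m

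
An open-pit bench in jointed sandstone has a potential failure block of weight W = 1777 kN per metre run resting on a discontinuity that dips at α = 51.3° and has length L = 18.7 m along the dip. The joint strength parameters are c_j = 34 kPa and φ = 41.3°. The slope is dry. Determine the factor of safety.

FS = 1.16

Resolving the block weight along and normal to the plane and applying the Mohr–Coulomb strength on the joint:
N' = W cosα = 1777·cos51.3° = 1111.1 kN/m
Driving force T = W sinα = 1777·sin51.3° = 1386.8 kN/m
Resisting force R = c_j·L + N'·tanφ = 34·18.7 + 1111.1·tan41.3° = 635.8 + 976.1 = 1611.9 kN/m
FS = R / T = 1611.9 / 1386.8 = 1.162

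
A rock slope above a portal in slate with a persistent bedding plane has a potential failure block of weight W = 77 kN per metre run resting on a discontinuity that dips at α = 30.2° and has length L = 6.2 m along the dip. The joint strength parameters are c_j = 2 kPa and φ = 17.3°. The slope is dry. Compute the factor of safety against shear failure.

FS = 0.86

Resolving the block weight along and normal to the plane and applying the Mohr–Coulomb strength on the joint:
N' = W cosα = 77·cos30.2° = 66.5 kN/m
Driving force T = W sinα = 77·sin30.2° = 38.7 kN/m
Resisting force R = c_j·L + N'·tanφ = 2·6.2 + 66.5·tan17.3° = 12.4 + 20.7 = 33.1 kN/m
FS = R / T = 33.1 / 38.7 = 0.855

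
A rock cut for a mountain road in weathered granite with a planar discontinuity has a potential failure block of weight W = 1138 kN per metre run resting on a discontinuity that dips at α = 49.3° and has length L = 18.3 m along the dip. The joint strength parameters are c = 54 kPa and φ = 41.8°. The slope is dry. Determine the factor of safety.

Resolving the block weight along and normal to the plane and applying the Mohr–Coulomb strength on the joint:
N' = W cosα = 1138·cos49.3° = 742.1 kN/m
Driving force T = W sinα = 1138·sin49.3° = 862.8 kN/m
Resisting force R = c·L + N'·tanφ = 54·18.3 + 742.1·tan41.8° = 988.2 + 663.5 = 1651.7 kN/m
FS = R / T = 1651.7 / 862.8 = 1.914

FS = 1.91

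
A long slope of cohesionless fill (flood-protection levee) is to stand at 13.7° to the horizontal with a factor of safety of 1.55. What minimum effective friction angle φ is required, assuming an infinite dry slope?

FS = tanφ/tanβ ⇒ tanφ = FS · tanβ = 1.55 · tan13.7° = 0.3778
φ = arctan(0.3778) = 20.70°

φ = 20.7°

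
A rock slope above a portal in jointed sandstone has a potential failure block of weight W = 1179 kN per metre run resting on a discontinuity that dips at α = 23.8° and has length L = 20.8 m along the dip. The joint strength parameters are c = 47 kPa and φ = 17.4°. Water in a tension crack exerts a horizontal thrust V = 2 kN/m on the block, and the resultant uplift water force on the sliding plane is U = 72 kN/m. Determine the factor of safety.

FS = 2.71

Resolving the block weight along and normal to the plane and applying the Mohr–Coulomb strength on the joint:
N' = W cosα − U − V sinα = 1179·cos23.8° − 72 − 2·sin23.8° = 1005.9 kN/m
Driving force T = W sinα + V cosα = 1179·sin23.8° + 2·cos23.8° = 477.6 kN/m
Resisting force R = c·L + N'·tanφ = 47·20.8 + 1005.9·tan17.4° = 977.6 + 315.2 = 1292.8 kN/m
FS = R / T = 1292.8 / 477.6 = 2.707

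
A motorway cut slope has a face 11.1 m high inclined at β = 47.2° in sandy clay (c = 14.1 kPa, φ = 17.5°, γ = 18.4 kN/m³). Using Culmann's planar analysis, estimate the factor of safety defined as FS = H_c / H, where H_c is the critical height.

H_c = (4c/γ) · sinβ cosφ / [1 − cos(β − φ)]
    = (4·14.1/18.4) · sin47.2°·cos17.5° / [1 − cos29.7°]
    = 3.065 · 0.6998 / 0.1314 = 16.33 m
FS = H_c / H = 16.33 / 11.1 = 1.471

FS = 1.47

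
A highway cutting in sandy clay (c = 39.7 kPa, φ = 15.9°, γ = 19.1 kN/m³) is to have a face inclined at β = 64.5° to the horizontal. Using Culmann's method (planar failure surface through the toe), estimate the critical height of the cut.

H_c = 21.31 m

Culmann's analysis gives the critical failure plane at α_cr = (β + φ)/2 = (64.5 + 15.9)/2 = 40.2°, and the critical height
H_c = (4c/γ) · sinβ cosφ / [1 − cos(β − φ)]
    = (4·39.7/19.1) · sin64.5°·cos15.9° / [1 − cos(48.6°)]
    = 8.314 · 0.9026·0.9617 / [1 − 0.6613]
    = 8.314 · 0.8681 / 0.3387
    = 21.31 m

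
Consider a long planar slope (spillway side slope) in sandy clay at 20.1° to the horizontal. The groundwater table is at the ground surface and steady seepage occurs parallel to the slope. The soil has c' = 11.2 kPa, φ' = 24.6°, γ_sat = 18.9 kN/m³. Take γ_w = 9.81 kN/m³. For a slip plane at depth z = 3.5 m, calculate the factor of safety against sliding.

FS = 1.13

With seepage parallel to the slope and the water table at the surface, the effective normal stress on the slip plane uses the buoyant unit weight γ' = γ_sat − γ_w while the driving shear stress uses γ_sat:
FS = [c' + γ' z cos²β tanφ'] / [γ_sat z sinβ cosβ]
γ' = 18.9 − 9.81 = 9.09 kN/m³
Numerator = 11.2 + 9.09·3.5·cos²20.1°·tan24.6° = 11.2 + 9.09·3.5·0.8819·0.4578 = 24.046 kPa
Denominator = 18.9·3.5·sin20.1°·cos20.1° = 18.9·3.5·0.3437·0.9391 = 21.349 kPa
FS = 24.046 / 21.349 = 1.126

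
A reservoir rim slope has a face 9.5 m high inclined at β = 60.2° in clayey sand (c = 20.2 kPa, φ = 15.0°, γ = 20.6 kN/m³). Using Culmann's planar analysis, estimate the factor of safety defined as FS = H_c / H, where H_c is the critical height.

H_c = (4c/γ) · sinβ cosφ / [1 − cos(β − φ)]
    = (4·20.2/20.6) · sin60.2°·cos15.0° / [1 − cos45.2°]
    = 3.922 · 0.8382 / 0.2954 = 11.13 m
FS = H_c / H = 11.13 / 9.5 = 1.172

FS = 1.17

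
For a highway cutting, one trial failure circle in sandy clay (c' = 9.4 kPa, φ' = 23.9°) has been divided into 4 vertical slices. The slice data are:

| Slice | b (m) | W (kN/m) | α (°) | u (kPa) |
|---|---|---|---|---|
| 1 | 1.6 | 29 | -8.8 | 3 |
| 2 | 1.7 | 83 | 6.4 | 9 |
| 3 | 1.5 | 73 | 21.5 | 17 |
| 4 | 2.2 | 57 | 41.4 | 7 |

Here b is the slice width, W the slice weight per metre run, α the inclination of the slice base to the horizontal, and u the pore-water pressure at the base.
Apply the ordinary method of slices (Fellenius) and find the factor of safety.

Ordinary method of slices: FS = Σ[c'·Δl_i + (W_i cosα_i − u_i·Δl_i)·tanφ'] / Σ W_i sinα_i, with Δl_i = b_i / cosα_i.
Slice 1: Δl = 1.6/cos(-8.8°) = 1.619 m; N'_1 = 29·cos(-8.8°) − 3·1.619 = 23.8; c'Δl = 15.22; W sinα = -4.4
Slice 2: Δl = 1.7/cos6.4° = 1.711 m; N'_2 = 83·cos6.4° − 9·1.711 = 67.1; c'Δl = 16.08; W sinα = 9.3
Slice 3: Δl = 1.5/cos21.5° = 1.612 m; N'_3 = 73·cos21.5° − 17·1.612 = 40.5; c'Δl = 15.15; W sinα = 26.8
Slice 4: Δl = 2.2/cos41.4° = 2.933 m; N'_4 = 57·cos41.4° − 7·2.933 = 22.2; c'Δl = 27.57; W sinα = 37.7
Σc'Δl = 74.0 kN/m; ΣN' = 153.6 kN/m; ΣW sinα = 69.3 kN/m
Resisting = 74.0 + 153.6·tan23.9° = 74.0 + 68.1 = 142.1 kN/m
FS = 142.1 / 69.3 = 2.052

FS = 2.05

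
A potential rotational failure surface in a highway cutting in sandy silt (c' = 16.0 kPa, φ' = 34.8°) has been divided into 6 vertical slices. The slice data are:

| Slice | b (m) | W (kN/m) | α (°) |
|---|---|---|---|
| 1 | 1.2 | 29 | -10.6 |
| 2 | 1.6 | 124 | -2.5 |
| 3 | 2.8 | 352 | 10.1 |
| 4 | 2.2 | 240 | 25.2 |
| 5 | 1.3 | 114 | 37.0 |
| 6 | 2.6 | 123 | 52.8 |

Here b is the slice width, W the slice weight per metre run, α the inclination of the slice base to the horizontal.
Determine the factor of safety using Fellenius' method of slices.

FS = 2.62

Ordinary method of slices: FS = Σ[c'·Δl_i + (W_i cosα_i)·tanφ'] / Σ W_i sinα_i, with Δl_i = b_i / cosα_i.
Slice 1: Δl = 1.2/cos(-10.6°) = 1.221 m; N'_1 = 29·cos(-10.6°) = 28.5; c'Δl = 19.53; W sinα = -5.3
Slice 2: Δl = 1.6/cos(-2.5°) = 1.602 m; N'_2 = 124·cos(-2.5°) = 123.9; c'Δl = 25.62; W sinα = -5.4
Slice 3: Δl = 2.8/cos10.1° = 2.844 m; N'_3 = 352·cos10.1° = 346.5; c'Δl = 45.51; W sinα = 61.7
Slice 4: Δl = 2.2/cos25.2° = 2.431 m; N'_4 = 240·cos25.2° = 217.2; c'Δl = 38.90; W sinα = 102.2
Slice 5: Δl = 1.3/cos37.0° = 1.628 m; N'_5 = 114·cos37.0° = 91.0; c'Δl = 26.04; W sinα = 68.6
Slice 6: Δl = 2.6/cos52.8° = 4.300 m; N'_6 = 123·cos52.8° = 74.4; c'Δl = 68.81; W sinα = 98.0
Σc'Δl = 224.4 kN/m; ΣN' = 881.5 kN/m; ΣW sinα = 319.8 kN/m
Resisting = 224.4 + 881.5·tan34.8° = 224.4 + 612.7 = 837.1 kN/m
FS = 837.1 / 319.8 = 2.618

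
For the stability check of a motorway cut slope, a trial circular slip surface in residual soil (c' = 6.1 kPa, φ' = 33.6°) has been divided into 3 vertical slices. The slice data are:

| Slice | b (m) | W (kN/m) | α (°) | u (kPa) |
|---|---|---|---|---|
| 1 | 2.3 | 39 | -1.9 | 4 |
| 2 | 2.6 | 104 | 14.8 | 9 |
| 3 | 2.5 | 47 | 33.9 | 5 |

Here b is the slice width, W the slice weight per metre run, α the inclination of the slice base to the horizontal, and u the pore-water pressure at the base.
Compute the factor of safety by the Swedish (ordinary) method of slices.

Ordinary method of slices: FS = Σ[c'·Δl_i + (W_i cosα_i − u_i·Δl_i)·tanφ'] / Σ W_i sinα_i, with Δl_i = b_i / cosα_i.
Slice 1: Δl = 2.3/cos(-1.9°) = 2.301 m; N'_1 = 39·cos(-1.9°) − 4·2.301 = 29.8; c'Δl = 14.04; W sinα = -1.3
Slice 2: Δl = 2.6/cos14.8° = 2.689 m; N'_2 = 104·cos14.8° − 9·2.689 = 76.3; c'Δl = 16.40; W sinα = 26.6
Slice 3: Δl = 2.5/cos33.9° = 3.012 m; N'_3 = 47·cos33.9° − 5·3.012 = 24.0; c'Δl = 18.37; W sinα = 26.2
Σc'Δl = 48.8 kN/m; ΣN' = 130.1 kN/m; ΣW sinα = 51.5 kN/m
Resisting = 48.8 + 130.1·tan33.6° = 48.8 + 86.4 = 135.2 kN/m
FS = 135.2 / 51.5 = 2.627

FS = 2.63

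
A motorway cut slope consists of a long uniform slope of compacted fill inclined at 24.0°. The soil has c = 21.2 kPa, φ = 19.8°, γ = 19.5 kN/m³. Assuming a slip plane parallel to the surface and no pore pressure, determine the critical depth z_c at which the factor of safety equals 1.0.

Setting FS = 1.00 in FS = [c + γz cos²β tanφ] / [γz sinβ cosβ] and solving for z:
z = c / [γ cosβ (FS·sinβ − cosβ·tanφ)]
  = 21.2 / [19.5·cos24.0°·(1.00·sin24.0° − cos24.0°·tan19.8°)]
  = 21.2 / [19.5·0.9135·(1.00·0.4067 − 0.9135·0.3600)]
  = 21.2 / 1.3867 = 15.289 m

z_c = 15.29 m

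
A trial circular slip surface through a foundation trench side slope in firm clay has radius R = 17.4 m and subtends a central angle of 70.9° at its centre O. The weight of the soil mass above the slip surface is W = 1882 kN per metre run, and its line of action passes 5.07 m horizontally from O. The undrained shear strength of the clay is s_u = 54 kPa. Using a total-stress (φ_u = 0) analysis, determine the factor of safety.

Taking moments about the centre O, the resisting moment is provided by the undrained shear strength acting along the arc:
Arc length L_a = R·θ = 17.4·(70.9°·π/180) = 17.4·1.2374 = 21.53 m
M_R = s_u·L_a·R = 54·21.53·17.4 = 20230.9 kN·m/m
M_D = W·d = 1882·5.07 = 9541.7 kN·m/m
FS = M_R / M_D = 20230.9 / 9541.7 = 2.120

FS = 2.12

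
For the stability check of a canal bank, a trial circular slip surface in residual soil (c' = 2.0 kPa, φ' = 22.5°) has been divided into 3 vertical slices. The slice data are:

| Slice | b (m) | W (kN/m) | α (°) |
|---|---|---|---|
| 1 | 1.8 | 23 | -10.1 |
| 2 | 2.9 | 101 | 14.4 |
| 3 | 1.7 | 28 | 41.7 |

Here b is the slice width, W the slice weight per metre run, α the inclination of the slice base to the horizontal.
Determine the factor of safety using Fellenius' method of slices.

FS = 1.83

Ordinary method of slices: FS = Σ[c'·Δl_i + (W_i cosα_i)·tanφ'] / Σ W_i sinα_i, with Δl_i = b_i / cosα_i.
Slice 1: Δl = 1.8/cos(-10.1°) = 1.828 m; N'_1 = 23·cos(-10.1°) = 22.6; c'Δl = 3.66; W sinα = -4.0
Slice 2: Δl = 2.9/cos14.4° = 2.994 m; N'_2 = 101·cos14.4° = 97.8; c'Δl = 5.99; W sinα = 25.1
Slice 3: Δl = 1.7/cos41.7° = 2.277 m; N'_3 = 28·cos41.7° = 20.9; c'Δl = 4.55; W sinα = 18.6
Σc'Δl = 14.2 kN/m; ΣN' = 141.4 kN/m; ΣW sinα = 39.7 kN/m
Resisting = 14.2 + 141.4·tan22.5° = 14.2 + 58.6 = 72.8 kN/m
FS = 72.8 / 39.7 = 1.832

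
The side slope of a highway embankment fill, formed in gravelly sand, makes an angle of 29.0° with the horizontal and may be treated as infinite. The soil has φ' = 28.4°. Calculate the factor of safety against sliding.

For a dry cohesionless infinite slope the factor of safety is FS = tanφ' / tanβ.
FS = tan28.4° / tan29.0° = 0.5407 / 0.5543 = 0.975

FS = 0.98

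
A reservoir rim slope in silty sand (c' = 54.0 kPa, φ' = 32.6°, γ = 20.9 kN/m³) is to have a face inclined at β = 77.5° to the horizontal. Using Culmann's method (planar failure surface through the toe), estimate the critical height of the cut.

Culmann's analysis gives the critical failure plane at α_cr = (β + φ')/2 = (77.5 + 32.6)/2 = 55.0°, and the critical height
H_c = (4c'/γ) · sinβ cosφ' / [1 − cos(β − φ')]
    = (4·54.0/20.9) · sin77.5°·cos32.6° / [1 − cos(44.9°)]
    = 10.335 · 0.9763·0.8425 / [1 − 0.7083]
    = 10.335 · 0.8225 / 0.2917
    = 29.14 m

H_c = 29.14 m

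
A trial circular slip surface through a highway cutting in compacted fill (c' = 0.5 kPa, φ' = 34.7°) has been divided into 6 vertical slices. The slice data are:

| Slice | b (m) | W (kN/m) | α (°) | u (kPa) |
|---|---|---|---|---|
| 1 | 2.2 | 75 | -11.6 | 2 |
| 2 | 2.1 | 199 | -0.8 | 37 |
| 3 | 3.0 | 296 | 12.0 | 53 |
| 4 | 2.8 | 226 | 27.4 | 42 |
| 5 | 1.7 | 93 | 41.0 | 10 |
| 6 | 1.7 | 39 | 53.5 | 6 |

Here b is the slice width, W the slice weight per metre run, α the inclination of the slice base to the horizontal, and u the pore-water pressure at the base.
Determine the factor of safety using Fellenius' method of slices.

Ordinary method of slices: FS = Σ[c'·Δl_i + (W_i cosα_i − u_i·Δl_i)·tanφ'] / Σ W_i sinα_i, with Δl_i = b_i / cosα_i.
Slice 1: Δl = 2.2/cos(-11.6°) = 2.246 m; N'_1 = 75·cos(-11.6°) − 2·2.246 = 69.0; c'Δl = 1.12; W sinα = -15.1
Slice 2: Δl = 2.1/cos(-0.8°) = 2.100 m; N'_2 = 199·cos(-0.8°) − 37·2.100 = 121.3; c'Δl = 1.05; W sinα = -2.8
Slice 3: Δl = 3.0/cos12.0° = 3.067 m; N'_3 = 296·cos12.0° − 53·3.067 = 127.0; c'Δl = 1.53; W sinα = 61.5
Slice 4: Δl = 2.8/cos27.4° = 3.154 m; N'_4 = 226·cos27.4° − 42·3.154 = 68.2; c'Δl = 1.58; W sinα = 104.0
Slice 5: Δl = 1.7/cos41.0° = 2.253 m; N'_5 = 93·cos41.0° − 10·2.253 = 47.7; c'Δl = 1.13; W sinα = 61.0
Slice 6: Δl = 1.7/cos53.5° = 2.858 m; N'_6 = 39·cos53.5° − 6·2.858 = 6.1; c'Δl = 1.43; W sinα = 31.4
Σc'Δl = 7.8 kN/m; ΣN' = 439.1 kN/m; ΣW sinα = 240.1 kN/m
Resisting = 7.8 + 439.1·tan34.7° = 7.8 + 304.1 = 311.9 kN/m
FS = 311.9 / 240.1 = 1.299

FS = 1.30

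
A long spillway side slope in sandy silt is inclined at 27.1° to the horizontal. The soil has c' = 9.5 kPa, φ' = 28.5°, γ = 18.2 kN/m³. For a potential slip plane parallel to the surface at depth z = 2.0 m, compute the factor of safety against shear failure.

For an infinite slope with a slip plane parallel to the surface (no pore pressure): FS = [c' + γz cos²β tanφ'] / [γz sinβ cosβ].
γz = 18.2·2.0 = 36.40 kN/m²
Numerator = 9.5 + 36.40·cos²27.1°·tan28.5° = 9.5 + 36.40·0.7925·0.5430 = 25.162 kPa
Denominator = 36.40·sin27.1°·cos27.1° = 36.40·0.4555·0.8902 = 14.761 kPa
FS = 25.162 / 14.761 = 1.705

FS = 1.70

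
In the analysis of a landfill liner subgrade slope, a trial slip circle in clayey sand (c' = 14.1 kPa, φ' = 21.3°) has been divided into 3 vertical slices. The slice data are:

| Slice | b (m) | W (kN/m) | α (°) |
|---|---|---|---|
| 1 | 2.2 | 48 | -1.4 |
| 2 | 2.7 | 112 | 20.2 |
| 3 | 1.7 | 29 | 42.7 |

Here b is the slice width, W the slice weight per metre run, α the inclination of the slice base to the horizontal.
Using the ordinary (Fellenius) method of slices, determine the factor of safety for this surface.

FS = 3.01

Ordinary method of slices: FS = Σ[c'·Δl_i + (W_i cosα_i)·tanφ'] / Σ W_i sinα_i, with Δl_i = b_i / cosα_i.
Slice 1: Δl = 2.2/cos(-1.4°) = 2.201 m; N'_1 = 48·cos(-1.4°) = 48.0; c'Δl = 31.03; W sinα = -1.2
Slice 2: Δl = 2.7/cos20.2° = 2.877 m; N'_2 = 112·cos20.2° = 105.1; c'Δl = 40.57; W sinα = 38.7
Slice 3: Δl = 1.7/cos42.7° = 2.313 m; N'_3 = 29·cos42.7° = 21.3; c'Δl = 32.62; W sinα = 19.7
Σc'Δl = 104.2 kN/m; ΣN' = 174.4 kN/m; ΣW sinα = 57.2 kN/m
Resisting = 104.2 + 174.4·tan21.3° = 104.2 + 68.0 = 172.2 kN/m
FS = 172.2 / 57.2 = 3.012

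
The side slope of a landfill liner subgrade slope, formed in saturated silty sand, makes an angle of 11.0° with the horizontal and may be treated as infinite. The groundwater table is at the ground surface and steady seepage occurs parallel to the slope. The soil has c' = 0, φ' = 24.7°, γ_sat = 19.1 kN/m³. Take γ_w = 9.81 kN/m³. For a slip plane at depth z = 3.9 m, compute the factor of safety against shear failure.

With seepage parallel to the slope and the water table at the surface, the effective normal stress on the slip plane uses the buoyant unit weight γ' = γ_sat − γ_w while the driving shear stress uses γ_sat:
FS = [c' + γ' z cos²β tanφ'] / [γ_sat z sinβ cosβ]
(For c' = 0 this reduces to FS = (γ'/γ_sat)·tanφ'/tanβ.)
γ' = 19.1 − 9.81 = 9.29 kN/m³
Numerator = 0.0 + 9.29·3.9·cos²11.0°·tan24.7° = 0.0 + 9.29·3.9·0.9636·0.4599 = 16.058 kPa
Denominator = 19.1·3.9·sin11.0°·cos11.0° = 19.1·3.9·0.1908·0.9816 = 13.952 kPa
FS = 16.058 / 13.952 = 1.151

FS = 1.15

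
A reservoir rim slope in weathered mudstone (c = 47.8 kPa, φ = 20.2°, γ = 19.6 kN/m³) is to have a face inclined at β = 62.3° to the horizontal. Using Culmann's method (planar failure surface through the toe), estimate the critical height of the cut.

H_c = 31.42 m

Culmann's analysis gives the critical failure plane at α_cr = (β + φ)/2 = (62.3 + 20.2)/2 = 41.2°, and the critical height
H_c = (4c/γ) · sinβ cosφ / [1 − cos(β − φ)]
    = (4·47.8/19.6) · sin62.3°·cos20.2° / [1 − cos(42.1°)]
    = 9.755 · 0.8854·0.9385 / [1 − 0.7420]
    = 9.755 · 0.8309 / 0.2580
    = 31.42 m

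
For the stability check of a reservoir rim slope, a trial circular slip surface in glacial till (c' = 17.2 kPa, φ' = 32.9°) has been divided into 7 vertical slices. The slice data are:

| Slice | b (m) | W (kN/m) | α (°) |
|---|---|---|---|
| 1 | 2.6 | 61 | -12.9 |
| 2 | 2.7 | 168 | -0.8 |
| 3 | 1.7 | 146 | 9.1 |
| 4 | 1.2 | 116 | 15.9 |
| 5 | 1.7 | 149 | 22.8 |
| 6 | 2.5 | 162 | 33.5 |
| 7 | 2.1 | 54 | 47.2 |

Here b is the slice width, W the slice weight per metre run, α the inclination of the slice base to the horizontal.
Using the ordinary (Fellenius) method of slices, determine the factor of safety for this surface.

FS = 3.51

Ordinary method of slices: FS = Σ[c'·Δl_i + (W_i cosα_i)·tanφ'] / Σ W_i sinα_i, with Δl_i = b_i / cosα_i.
Slice 1: Δl = 2.6/cos(-12.9°) = 2.667 m; N'_1 = 61·cos(-12.9°) = 59.5; c'Δl = 45.88; W sinα = -13.6
Slice 2: Δl = 2.7/cos(-0.8°) = 2.700 m; N'_2 = 168·cos(-0.8°) = 168.0; c'Δl = 46.44; W sinα = -2.3
Slice 3: Δl = 1.7/cos9.1° = 1.722 m; N'_3 = 146·cos9.1° = 144.2; c'Δl = 29.61; W sinα = 23.1
Slice 4: Δl = 1.2/cos15.9° = 1.248 m; N'_4 = 116·cos15.9° = 111.6; c'Δl = 21.46; W sinα = 31.8
Slice 5: Δl = 1.7/cos22.8° = 1.844 m; N'_5 = 149·cos22.8° = 137.4; c'Δl = 31.72; W sinα = 57.7
Slice 6: Δl = 2.5/cos33.5° = 2.998 m; N'_6 = 162·cos33.5° = 135.1; c'Δl = 51.57; W sinα = 89.4
Slice 7: Δl = 2.1/cos47.2° = 3.091 m; N'_7 = 54·cos47.2° = 36.7; c'Δl = 53.16; W sinα = 39.6
Σc'Δl = 279.8 kN/m; ΣN' = 792.3 kN/m; ΣW sinα = 225.7 kN/m
Resisting = 279.8 + 792.3·tan32.9° = 279.8 + 512.6 = 792.4 kN/m
FS = 792.4 / 225.7 = 3.511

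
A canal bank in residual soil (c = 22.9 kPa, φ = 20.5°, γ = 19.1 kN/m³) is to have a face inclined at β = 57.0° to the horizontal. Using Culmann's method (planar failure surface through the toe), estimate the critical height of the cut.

Culmann's analysis gives the critical failure plane at α_cr = (β + φ)/2 = (57.0 + 20.5)/2 = 38.8°, and the critical height
H_c = (4c/γ) · sinβ cosφ / [1 − cos(β − φ)]
    = (4·22.9/19.1) · sin57.0°·cos20.5° / [1 − cos(36.5°)]
    = 4.796 · 0.8387·0.9367 / [1 − 0.8039]
    = 4.796 · 0.7856 / 0.1961
    = 19.21 m

H_c = 19.21 m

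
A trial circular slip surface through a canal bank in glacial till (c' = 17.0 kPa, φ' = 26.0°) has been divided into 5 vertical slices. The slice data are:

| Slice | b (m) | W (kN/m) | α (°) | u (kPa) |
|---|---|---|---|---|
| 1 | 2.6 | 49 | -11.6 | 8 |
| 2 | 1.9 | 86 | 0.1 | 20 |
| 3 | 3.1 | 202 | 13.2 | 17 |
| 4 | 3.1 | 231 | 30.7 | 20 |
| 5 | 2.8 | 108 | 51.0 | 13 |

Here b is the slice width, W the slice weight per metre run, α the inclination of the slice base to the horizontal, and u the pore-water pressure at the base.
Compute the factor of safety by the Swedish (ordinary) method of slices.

Ordinary method of slices: FS = Σ[c'·Δl_i + (W_i cosα_i − u_i·Δl_i)·tanφ'] / Σ W_i sinα_i, with Δl_i = b_i / cosα_i.
Slice 1: Δl = 2.6/cos(-11.6°) = 2.654 m; N'_1 = 49·cos(-11.6°) − 8·2.654 = 26.8; c'Δl = 45.12; W sinα = -9.9
Slice 2: Δl = 1.9/cos0.1° = 1.900 m; N'_2 = 86·cos0.1° − 20·1.900 = 48.0; c'Δl = 32.30; W sinα = 0.2
Slice 3: Δl = 3.1/cos13.2° = 3.184 m; N'_3 = 202·cos13.2° − 17·3.184 = 142.5; c'Δl = 54.13; W sinα = 46.1
Slice 4: Δl = 3.1/cos30.7° = 3.605 m; N'_4 = 231·cos30.7° − 20·3.605 = 126.5; c'Δl = 61.29; W sinα = 117.9
Slice 5: Δl = 2.8/cos51.0° = 4.449 m; N'_5 = 108·cos51.0° − 13·4.449 = 10.1; c'Δl = 75.64; W sinα = 83.9
Σc'Δl = 268.5 kN/m; ΣN' = 353.9 kN/m; ΣW sinα = 238.3 kN/m
Resisting = 268.5 + 353.9·tan26.0° = 268.5 + 172.6 = 441.1 kN/m
FS = 441.1 / 238.3 = 1.851

FS = 1.85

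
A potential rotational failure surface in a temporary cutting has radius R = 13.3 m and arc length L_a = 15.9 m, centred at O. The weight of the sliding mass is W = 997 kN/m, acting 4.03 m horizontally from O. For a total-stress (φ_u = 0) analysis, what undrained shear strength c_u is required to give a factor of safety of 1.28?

FS = c_u·L_a·R / (W·d), so c_u = FS·W·d / (L_a·R).
c_u = 1.28·997·4.03 / (15.90·13.3) = 5142.9 / 211.47 = 24.32 kPa

c_u = 24.3 kPa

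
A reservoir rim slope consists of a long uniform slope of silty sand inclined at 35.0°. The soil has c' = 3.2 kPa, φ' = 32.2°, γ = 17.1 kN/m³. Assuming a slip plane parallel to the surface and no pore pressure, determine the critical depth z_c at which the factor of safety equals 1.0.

Setting FS = 1.00 in FS = [c' + γz cos²β tanφ'] / [γz sinβ cosβ] and solving for z:
z = c' / [γ cosβ (FS·sinβ − cosβ·tanφ')]
  = 3.2 / [17.1·cos35.0°·(1.00·sin35.0° − cos35.0°·tan32.2°)]
  = 3.2 / [17.1·0.8192·(1.00·0.5736 − 0.8192·0.6297)]
  = 3.2 / 0.8086 = 3.957 m

z_c = 3.96 m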